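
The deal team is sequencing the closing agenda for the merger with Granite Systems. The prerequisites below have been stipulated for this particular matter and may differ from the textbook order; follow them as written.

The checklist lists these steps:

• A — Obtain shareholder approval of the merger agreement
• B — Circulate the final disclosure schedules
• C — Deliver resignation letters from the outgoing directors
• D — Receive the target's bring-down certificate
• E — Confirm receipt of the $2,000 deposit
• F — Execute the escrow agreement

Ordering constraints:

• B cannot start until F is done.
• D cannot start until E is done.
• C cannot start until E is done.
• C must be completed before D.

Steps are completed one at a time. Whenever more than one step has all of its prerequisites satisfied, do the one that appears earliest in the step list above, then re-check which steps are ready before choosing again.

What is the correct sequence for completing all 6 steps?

A E C D F B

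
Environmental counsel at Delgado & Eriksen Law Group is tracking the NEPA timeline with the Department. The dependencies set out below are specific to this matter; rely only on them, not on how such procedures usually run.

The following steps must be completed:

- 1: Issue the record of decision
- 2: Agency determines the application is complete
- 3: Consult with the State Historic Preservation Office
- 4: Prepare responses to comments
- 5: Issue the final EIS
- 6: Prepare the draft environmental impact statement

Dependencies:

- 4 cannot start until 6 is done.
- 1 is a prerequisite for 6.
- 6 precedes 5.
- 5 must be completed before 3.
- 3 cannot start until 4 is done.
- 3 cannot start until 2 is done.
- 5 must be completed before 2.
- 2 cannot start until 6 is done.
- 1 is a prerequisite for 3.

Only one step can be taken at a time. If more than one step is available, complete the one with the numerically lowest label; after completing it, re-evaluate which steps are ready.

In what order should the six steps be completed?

Only 1 has no prerequisites, so it is first.
6 is the only step now ready → 6.
Ready: 4 and 5. 4 has the earlier label → 4.
5 needed 6, now all done → 5.
2 needed 5 and 6, now all done → 2.
3 needed 1, 2, 4 and 5, now all done → 3.

1, 6, 4, 5, 2, 3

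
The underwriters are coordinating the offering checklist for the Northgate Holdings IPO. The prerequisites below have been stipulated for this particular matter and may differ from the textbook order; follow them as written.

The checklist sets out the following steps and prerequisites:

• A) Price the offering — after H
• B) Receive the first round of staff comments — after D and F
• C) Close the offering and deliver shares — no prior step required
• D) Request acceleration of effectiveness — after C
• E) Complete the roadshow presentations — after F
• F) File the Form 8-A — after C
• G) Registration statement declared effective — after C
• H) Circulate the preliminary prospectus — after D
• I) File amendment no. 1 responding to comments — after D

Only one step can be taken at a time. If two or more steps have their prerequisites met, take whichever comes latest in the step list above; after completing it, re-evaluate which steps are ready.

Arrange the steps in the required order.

C, G, F, E, D, I, H, B, A

Only C has no prerequisites, so it is first.
Now G, F and D have their prerequisites met. G is listed later, so G next.
F and D are both available; F is listed later → F.
Now E and D have their prerequisites met. E is listed later, so E next.
Next only D has its prerequisites met → D.
Ready: I, H and B. I is listed later → I.
Now H and B have their prerequisites met. H is listed later, so H next.
A now also ready, so the ready set is {B, A}; B is listed later → B.
A is the only step now ready → A.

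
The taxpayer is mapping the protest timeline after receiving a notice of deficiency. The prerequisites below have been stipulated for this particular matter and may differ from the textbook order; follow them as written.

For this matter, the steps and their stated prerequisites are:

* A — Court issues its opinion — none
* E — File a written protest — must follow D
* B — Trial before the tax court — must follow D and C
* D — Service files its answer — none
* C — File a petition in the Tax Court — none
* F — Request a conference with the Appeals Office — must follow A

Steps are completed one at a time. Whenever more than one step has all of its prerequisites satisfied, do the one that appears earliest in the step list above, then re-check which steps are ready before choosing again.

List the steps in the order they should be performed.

A D E C B F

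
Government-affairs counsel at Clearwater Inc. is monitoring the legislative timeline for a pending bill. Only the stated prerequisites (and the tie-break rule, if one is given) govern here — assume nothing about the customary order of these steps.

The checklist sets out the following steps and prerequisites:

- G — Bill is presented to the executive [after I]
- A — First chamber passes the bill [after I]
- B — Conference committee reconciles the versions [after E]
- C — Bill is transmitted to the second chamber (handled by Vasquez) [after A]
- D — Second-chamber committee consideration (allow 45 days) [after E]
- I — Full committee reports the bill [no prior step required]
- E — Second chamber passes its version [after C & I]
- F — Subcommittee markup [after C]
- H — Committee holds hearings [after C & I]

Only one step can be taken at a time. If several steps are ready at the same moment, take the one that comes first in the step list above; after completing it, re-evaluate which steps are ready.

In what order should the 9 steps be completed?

I, G, A, C, E, B, D, F, H

I has no prerequisites → I first.
G and A are both available; G is listed earlier → G.
A is the only step now ready → A.
C is the only step now ready → C.
Ready: E, F and H. E is listed earlier → E.
Ready: B, D, F and H. B is listed earlier → B.
Ready: D, F and H. D is listed earlier → D.
Ready: F and H. F is listed earlier → F.
Next only H has its prerequisites met → H.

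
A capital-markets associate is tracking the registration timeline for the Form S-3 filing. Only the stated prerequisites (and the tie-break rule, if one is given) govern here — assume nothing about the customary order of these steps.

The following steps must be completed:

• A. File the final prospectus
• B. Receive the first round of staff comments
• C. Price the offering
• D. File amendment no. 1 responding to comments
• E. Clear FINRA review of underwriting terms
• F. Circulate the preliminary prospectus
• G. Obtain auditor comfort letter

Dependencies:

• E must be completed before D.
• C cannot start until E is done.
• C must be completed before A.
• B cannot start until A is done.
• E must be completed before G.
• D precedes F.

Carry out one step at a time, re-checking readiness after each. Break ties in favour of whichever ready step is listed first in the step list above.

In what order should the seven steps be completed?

E, C, A, B, D, F, G

Only E has no prerequisites, so it is first.
Now C, D and G have their prerequisites met. C is listed earlier, so C next.
Ready: A, D and G. A is listed earlier → A.
Ready: B, D and G. B is listed earlier → B.
Ready: D and G. D is listed earlier → D.
F now also ready, so the ready set is {F, G}; F is listed earlier → F.
That leaves G as the only ready step → G.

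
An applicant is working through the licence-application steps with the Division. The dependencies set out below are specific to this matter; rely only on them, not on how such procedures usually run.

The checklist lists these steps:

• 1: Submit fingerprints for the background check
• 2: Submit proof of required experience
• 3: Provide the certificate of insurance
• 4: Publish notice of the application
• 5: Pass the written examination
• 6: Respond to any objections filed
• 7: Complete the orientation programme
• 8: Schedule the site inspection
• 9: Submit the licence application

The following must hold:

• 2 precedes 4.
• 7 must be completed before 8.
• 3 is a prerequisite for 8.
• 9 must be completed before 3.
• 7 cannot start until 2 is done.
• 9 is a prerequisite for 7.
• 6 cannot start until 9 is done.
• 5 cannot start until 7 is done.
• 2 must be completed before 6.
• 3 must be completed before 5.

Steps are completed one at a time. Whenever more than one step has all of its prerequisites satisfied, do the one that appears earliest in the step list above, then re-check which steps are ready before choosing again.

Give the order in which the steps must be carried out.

1, 2, 4, 9, 3, 6, 7, 5, 8

Nothing is required for 1, 2 and 9. 1 is listed earlier → 1 first.
Now 2 and 9 have their prerequisites met. 2 is listed earlier, so 2 next.
4 now also ready, so the ready set is {4, 9}; 4 is listed earlier → 4.
Next only 9 has its prerequisites met → 9.
Now 3, 6 and 7 have their prerequisites met. 3 is listed earlier, so 3 next.
Now 6 and 7 have their prerequisites met. 6 is listed earlier, so 6 next.
Next only 7 has its prerequisites met → 7.
Ready: 5 and 8. 5 is listed earlier → 5.
Next only 8 has its prerequisites met → 8.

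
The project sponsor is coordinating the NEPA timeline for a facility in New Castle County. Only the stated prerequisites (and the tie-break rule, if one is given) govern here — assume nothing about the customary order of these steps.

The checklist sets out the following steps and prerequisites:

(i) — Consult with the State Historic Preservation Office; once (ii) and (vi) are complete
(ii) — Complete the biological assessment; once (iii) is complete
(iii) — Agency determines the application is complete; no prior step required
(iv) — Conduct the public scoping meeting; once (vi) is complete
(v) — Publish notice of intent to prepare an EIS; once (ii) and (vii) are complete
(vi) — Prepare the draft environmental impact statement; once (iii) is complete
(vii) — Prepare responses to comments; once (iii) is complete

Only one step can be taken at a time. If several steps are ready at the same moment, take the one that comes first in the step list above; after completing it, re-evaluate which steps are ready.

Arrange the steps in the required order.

(iii) is the only step with nothing outstanding, so it goes first.
(ii), (vi) and (vii) are all available; (ii) is listed earlier → (ii).
(vi) and (vii) are both available; (vi) is listed earlier → (vi).
Ready: (i), (iv) and (vii). (i) is listed earlier → (i).
Now (iv) and (vii) have their prerequisites met. (iv) is listed earlier, so (iv) next.
(vii) is the only step now ready → (vii).
Next only (v) has its prerequisites met → (v).

(iii) → (ii) → (vi) → (i) → (iv) → (vii) → (v)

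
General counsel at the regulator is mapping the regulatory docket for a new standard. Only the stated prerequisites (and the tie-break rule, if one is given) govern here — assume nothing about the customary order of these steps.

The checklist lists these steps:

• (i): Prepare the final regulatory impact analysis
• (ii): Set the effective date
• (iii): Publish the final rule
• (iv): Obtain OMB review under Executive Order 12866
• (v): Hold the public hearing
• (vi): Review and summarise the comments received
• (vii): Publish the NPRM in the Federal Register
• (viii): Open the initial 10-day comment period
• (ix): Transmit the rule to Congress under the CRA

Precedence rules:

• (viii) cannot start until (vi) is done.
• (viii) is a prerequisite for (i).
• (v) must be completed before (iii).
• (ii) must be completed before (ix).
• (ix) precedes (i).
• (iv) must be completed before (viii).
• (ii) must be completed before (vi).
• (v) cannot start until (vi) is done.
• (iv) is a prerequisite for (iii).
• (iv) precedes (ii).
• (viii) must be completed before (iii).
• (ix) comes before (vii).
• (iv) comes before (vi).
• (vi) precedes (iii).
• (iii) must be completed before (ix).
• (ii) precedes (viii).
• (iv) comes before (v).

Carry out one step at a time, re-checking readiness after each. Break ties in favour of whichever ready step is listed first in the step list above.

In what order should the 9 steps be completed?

(iv), (ii), (vi), (v), (viii), (iii), (ix), (i), (vii)

(iv) has no prerequisites → (iv) first.
(ii) needed (iv), now all done → (ii).
(vi) is the only step now ready → (vi).
Ready: (v) and (viii). (v) is listed earlier → (v).
(viii) needed (ii), (iv) and (vi), now all done → (viii).
That leaves (iii) as the only ready step → (iii).
That leaves (ix) as the only ready step → (ix).
(i) and (vii) are both available; (i) is listed earlier → (i).
That leaves (vii) as the only ready step → (vii).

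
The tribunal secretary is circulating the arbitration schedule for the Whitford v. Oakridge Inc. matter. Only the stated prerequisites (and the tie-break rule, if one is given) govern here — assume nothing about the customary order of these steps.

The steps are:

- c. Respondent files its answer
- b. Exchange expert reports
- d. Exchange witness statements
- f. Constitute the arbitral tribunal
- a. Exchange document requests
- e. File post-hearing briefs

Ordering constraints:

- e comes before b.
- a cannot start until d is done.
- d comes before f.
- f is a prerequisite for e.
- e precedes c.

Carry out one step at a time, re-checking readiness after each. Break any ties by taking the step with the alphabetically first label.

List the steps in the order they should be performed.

d has no prerequisites → d first.
a and f are both available; a has the earlier label → a.
That leaves f as the only ready step → f.
That leaves e as the only ready step → e.
Now b and c have their prerequisites met. b has the earlier label, so b next.
c needed e, now all done → c.

d, a, f, e, b, c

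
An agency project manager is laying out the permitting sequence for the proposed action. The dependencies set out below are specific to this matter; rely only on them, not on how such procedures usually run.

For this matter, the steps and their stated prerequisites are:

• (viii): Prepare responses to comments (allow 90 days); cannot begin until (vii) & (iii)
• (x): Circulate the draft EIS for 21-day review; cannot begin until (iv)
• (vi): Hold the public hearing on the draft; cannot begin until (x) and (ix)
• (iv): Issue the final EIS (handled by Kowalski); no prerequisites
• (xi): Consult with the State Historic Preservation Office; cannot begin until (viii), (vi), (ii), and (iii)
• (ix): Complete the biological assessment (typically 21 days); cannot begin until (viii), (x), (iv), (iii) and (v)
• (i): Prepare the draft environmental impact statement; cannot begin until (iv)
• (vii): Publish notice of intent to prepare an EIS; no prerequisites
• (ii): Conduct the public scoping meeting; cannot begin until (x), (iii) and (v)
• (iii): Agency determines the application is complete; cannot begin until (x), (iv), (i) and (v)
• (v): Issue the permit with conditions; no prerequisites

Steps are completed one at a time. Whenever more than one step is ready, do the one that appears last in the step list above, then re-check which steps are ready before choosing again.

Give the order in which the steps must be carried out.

Nothing is required for (v), (vii) and (iv). (v) is listed later → (v) first.
(vii) and (iv) are both available; (vii) is listed later → (vii).
Next only (iv) has its prerequisites met → (iv).
Ready: (i) and (x). (i) is listed later → (i).
Next only (x) has its prerequisites met → (x).
(iii) needed (v), (i), (iv) and (x), now all done → (iii).
Now (ii) and (viii) have their prerequisites met. (ii) is listed later, so (ii) next.
(viii) needed (iii) and (vii), now all done → (viii).
(ix) needed (v), (iii), (iv), (x) and (viii), now all done → (ix).
That leaves (vi) as the only ready step → (vi).
(xi) needed (iii), (ii), (vi) and (viii), now all done → (xi).

(v) (vii) (iv) (i) (x) (iii) (ii) (viii) (ix) (vi) (xi)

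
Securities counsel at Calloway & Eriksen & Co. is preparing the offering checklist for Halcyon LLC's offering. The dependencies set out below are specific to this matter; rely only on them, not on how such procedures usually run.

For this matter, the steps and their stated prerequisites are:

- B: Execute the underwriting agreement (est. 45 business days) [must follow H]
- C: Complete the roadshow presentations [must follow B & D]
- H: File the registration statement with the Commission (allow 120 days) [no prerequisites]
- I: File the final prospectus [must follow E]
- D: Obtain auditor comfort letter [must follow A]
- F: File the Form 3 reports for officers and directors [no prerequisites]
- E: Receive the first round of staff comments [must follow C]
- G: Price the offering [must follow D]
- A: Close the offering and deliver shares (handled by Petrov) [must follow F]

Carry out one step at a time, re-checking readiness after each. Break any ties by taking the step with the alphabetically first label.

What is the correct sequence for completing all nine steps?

Nothing is required for F and H. F has the earlier label → F first.
A and H are both available; A has the earlier label → A.
Ready: D and H. D has the earlier label → D.
G and H are both available; G has the earlier label → G.
Next only H has its prerequisites met → H.
B needed H, now all done → B.
C needed B and D, now all done → C.
That leaves E as the only ready step → E.
I is the only step now ready → I.

F, A, D, G, H, B, C, E, I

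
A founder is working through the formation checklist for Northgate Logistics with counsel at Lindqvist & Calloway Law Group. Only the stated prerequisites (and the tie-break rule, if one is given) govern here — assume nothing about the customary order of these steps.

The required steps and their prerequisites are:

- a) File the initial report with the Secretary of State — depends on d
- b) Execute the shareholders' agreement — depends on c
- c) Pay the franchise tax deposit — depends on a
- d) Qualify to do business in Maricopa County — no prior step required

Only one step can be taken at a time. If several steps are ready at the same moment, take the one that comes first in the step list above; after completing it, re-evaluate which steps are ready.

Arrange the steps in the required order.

d, a, c, b

d is the only step with nothing outstanding, so it goes first.
a needed d, now all done → a.
c is the only step now ready → c.
That leaves b as the only ready step → b.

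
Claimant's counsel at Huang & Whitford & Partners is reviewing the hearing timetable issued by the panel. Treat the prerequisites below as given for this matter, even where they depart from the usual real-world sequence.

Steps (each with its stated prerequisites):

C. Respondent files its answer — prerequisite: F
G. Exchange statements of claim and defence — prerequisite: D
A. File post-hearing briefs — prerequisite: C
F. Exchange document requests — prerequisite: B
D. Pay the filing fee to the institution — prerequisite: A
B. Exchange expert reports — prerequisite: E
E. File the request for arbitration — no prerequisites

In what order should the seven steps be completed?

E has no prerequisites → E first.
B needed E, now all done → B.
That leaves F as the only ready step → F.
C needed F, now all done → C.
A needed C, now all done → A.
D needed A, now all done → D.
G needed D, now all done → G.

E, B, F, C, A, D, G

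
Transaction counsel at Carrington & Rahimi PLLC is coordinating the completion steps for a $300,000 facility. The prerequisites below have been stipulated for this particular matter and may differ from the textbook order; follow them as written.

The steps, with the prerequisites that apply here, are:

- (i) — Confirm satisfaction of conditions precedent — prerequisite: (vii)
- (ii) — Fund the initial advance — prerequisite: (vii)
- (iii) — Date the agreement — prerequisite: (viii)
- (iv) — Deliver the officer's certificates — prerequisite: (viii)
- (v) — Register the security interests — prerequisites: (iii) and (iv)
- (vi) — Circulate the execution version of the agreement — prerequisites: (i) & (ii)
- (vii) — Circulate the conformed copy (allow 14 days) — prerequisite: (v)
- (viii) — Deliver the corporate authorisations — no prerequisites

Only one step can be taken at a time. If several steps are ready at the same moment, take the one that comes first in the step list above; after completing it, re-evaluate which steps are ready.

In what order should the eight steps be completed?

(viii), (iii), (iv), (v), (vii), (i), (ii), (vi)

(viii) has no prerequisites → (viii) first.
Now (iii) and (iv) have their prerequisites met. (iii) is listed earlier, so (iii) next.
(iv) is the only step now ready → (iv).
(v) needed (iii) and (iv), now all done → (v).
(vii) needed (v), now all done → (vii).
Ready: (i) and (ii). (i) is listed earlier → (i).
(ii) needed (vii), now all done → (ii).
Next only (vi) has its prerequisites met → (vi).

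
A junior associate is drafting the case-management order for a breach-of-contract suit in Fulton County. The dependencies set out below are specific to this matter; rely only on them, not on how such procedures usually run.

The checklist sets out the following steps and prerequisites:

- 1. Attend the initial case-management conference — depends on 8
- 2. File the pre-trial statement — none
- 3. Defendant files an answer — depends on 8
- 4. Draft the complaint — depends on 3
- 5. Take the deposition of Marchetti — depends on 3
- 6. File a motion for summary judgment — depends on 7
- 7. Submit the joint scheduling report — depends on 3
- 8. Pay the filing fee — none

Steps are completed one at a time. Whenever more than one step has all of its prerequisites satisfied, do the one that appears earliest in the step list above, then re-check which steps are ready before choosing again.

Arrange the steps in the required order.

2 → 8 → 1 → 3 → 4 → 5 → 7 → 6

Nothing is required for 2 and 8. 2 is listed earlier → 2 first.
That leaves 8 as the only ready step → 8.
Now 1 and 3 have their prerequisites met. 1 is listed earlier, so 1 next.
3 needed 8, now all done → 3.
Now 4, 5 and 7 have their prerequisites met. 4 is listed earlier, so 4 next.
Now 5 and 7 have their prerequisites met. 5 is listed earlier, so 5 next.
7 needed 3, now all done → 7.
Next only 6 has its prerequisites met → 6.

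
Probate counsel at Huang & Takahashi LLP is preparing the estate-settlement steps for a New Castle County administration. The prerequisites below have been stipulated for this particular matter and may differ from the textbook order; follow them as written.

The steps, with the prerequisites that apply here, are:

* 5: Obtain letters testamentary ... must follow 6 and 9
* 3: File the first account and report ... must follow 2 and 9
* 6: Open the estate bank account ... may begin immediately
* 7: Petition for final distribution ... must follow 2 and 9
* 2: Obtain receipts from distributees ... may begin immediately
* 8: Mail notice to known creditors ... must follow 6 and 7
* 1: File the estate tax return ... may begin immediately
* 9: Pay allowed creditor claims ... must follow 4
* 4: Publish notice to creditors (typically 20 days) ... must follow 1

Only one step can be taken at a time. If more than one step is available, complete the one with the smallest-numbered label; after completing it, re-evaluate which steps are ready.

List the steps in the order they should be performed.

1, 2 and 6 have no prerequisites; 1 has the earlier label, so 1 is first.
Ready: 2, 4 and 6. 2 has the earlier label → 2.
Ready: 4 and 6. 4 has the earlier label → 4.
6 and 9 are both available; 6 has the earlier label → 6.
Next only 9 has its prerequisites met → 9.
Ready: 3, 5 and 7. 3 has the earlier label → 3.
5 and 7 are both available; 5 has the earlier label → 5.
Next only 7 has its prerequisites met → 7.
8 needed 6 and 7, now all done → 8.

1, 2, 4, 6, 9, 3, 5, 7, 8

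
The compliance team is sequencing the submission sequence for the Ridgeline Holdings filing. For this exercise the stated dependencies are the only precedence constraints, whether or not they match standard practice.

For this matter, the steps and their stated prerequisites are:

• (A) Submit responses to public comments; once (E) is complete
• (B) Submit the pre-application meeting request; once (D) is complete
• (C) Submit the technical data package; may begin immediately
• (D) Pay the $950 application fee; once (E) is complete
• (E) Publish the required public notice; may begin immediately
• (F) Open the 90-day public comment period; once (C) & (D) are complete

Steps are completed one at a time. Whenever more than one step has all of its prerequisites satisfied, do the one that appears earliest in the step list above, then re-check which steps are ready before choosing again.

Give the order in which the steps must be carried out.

(C), (E), (A), (D), (B), (F)

Nothing is required for (C) and (E). (C) is listed earlier → (C) first.
Next only (E) has its prerequisites met → (E).
Now (A) and (D) have their prerequisites met. (A) is listed earlier, so (A) next.
(D) needed (E), now all done → (D).
Ready: (B) and (F). (B) is listed earlier → (B).
That leaves (F) as the only ready step → (F).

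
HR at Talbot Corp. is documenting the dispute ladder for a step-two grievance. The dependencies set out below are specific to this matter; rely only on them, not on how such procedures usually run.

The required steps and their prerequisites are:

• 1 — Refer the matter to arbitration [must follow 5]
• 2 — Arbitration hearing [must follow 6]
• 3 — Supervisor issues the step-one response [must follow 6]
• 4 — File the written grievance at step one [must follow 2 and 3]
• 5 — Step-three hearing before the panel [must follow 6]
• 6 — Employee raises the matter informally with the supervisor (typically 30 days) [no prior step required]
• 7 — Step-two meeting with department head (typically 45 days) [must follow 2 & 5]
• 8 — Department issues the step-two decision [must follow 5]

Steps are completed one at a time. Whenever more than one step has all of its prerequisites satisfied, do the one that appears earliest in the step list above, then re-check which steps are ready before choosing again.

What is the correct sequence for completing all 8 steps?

Only 6 has no prerequisites, so it is first.
Now 2, 3 and 5 have their prerequisites met. 2 is listed earlier, so 2 next.
3 and 5 are both available; 3 is listed earlier → 3.
Now 4 and 5 have their prerequisites met. 4 is listed earlier, so 4 next.
That leaves 5 as the only ready step → 5.
Ready: 1, 7 and 8. 1 is listed earlier → 1.
Ready: 7 and 8. 7 is listed earlier → 7.
8 is the only step now ready → 8.

6, 2, 3, 4, 5, 1, 7, 8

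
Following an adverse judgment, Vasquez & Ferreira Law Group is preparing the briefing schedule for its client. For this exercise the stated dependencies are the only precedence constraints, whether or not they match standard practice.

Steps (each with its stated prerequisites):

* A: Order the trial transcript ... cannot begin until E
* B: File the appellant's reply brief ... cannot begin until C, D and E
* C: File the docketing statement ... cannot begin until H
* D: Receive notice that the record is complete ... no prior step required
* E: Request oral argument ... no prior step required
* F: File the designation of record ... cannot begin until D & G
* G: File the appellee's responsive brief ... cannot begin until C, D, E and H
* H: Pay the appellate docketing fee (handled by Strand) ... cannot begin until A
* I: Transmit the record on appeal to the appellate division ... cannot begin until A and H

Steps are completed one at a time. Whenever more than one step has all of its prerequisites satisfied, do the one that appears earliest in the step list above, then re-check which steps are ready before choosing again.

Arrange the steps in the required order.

D and E have no prerequisites; D is listed earlier, so D is first.
Next only E has its prerequisites met → E.
A is the only step now ready → A.
That leaves H as the only ready step → H.
Now C and I have their prerequisites met. C is listed earlier, so C next.
B and G now also ready, so the ready set is {B, G, I}; B is listed earlier → B.
G and I are both available; G is listed earlier → G.
F now also ready, so the ready set is {F, I}; F is listed earlier → F.
I needed A and H, now all done → I.

D → E → A → H → C → B → G → F → I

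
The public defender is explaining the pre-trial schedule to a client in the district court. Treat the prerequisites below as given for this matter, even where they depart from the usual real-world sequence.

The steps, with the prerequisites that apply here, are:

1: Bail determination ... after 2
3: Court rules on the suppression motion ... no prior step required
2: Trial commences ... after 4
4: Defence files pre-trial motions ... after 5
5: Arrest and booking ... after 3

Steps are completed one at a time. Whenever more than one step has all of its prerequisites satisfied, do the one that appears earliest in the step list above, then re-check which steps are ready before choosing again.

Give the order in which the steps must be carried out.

3, 5, 4, 2, 1

Only 3 has no prerequisites, so it is first.
5 is the only step now ready → 5.
4 needed 5, now all done → 4.
2 is the only step now ready → 2.
1 needed 2, now all done → 1.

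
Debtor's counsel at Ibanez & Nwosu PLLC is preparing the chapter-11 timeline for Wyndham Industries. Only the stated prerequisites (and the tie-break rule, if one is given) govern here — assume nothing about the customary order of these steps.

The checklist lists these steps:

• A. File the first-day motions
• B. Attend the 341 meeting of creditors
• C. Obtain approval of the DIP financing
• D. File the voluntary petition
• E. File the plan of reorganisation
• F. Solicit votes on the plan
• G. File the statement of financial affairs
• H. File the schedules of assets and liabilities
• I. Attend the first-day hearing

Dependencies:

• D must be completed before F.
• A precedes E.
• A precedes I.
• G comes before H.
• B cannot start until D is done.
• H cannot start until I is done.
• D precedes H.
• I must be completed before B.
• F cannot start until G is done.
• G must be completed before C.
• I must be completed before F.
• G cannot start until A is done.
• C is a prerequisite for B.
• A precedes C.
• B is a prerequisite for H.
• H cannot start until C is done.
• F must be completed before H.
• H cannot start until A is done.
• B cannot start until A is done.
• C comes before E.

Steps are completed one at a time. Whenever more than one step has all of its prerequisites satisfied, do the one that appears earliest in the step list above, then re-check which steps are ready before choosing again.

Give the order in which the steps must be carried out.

A, D, G, C, E, I, B, F, H

A and D have no prerequisites; A is listed earlier, so A is first.
D, G and I are all available; D is listed earlier → D.
G and I are both available; G is listed earlier → G.
C now also ready, so the ready set is {C, I}; C is listed earlier → C.
E now also ready, so the ready set is {E, I}; E is listed earlier → E.
I needed A, now all done → I.
Now B and F have their prerequisites met. B is listed earlier, so B next.
F is the only step now ready → F.
H needed A, B, C, D, F, G and I, now all done → H.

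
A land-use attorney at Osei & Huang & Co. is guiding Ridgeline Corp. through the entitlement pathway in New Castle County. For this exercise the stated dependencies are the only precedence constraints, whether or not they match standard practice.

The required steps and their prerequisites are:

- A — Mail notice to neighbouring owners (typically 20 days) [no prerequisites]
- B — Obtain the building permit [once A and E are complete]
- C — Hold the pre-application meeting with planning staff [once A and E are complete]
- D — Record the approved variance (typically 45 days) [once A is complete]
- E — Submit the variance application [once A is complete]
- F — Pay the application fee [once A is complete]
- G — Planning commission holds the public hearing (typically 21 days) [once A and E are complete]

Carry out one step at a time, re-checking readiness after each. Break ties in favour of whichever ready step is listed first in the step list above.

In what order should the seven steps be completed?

A, D, E, B, C, F, G

Only A has no prerequisites, so it is first.
Ready: D, E and F. D is listed earlier → D.
E and F are both available; E is listed earlier → E.
B, C and G now also ready, so the ready set is {B, C, F, G}; B is listed earlier → B.
C, F and G are all available; C is listed earlier → C.
F and G are both available; F is listed earlier → F.
G needed A and E, now all done → G.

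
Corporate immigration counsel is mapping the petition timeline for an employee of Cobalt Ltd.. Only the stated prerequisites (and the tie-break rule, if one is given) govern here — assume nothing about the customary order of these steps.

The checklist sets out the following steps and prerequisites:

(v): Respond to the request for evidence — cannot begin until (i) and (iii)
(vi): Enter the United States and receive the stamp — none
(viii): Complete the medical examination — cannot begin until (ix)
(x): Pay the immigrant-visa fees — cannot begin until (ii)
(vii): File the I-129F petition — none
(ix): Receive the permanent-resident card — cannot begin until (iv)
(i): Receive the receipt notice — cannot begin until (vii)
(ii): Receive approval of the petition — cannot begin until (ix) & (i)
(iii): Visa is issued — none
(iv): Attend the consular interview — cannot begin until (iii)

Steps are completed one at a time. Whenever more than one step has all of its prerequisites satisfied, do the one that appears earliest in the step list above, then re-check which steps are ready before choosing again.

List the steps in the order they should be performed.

(vi), (vii), (i), (iii), (v), (iv), (ix), (viii), (ii), (x)

Nothing is required for (vi), (vii) and (iii). (vi) is listed earlier → (vi) first.
(vii) and (iii) are both available; (vii) is listed earlier → (vii).
(i) now also ready, so the ready set is {(i), (iii)}; (i) is listed earlier → (i).
Next only (iii) has its prerequisites met → (iii).
(v) and (iv) are both available; (v) is listed earlier → (v).
Next only (iv) has its prerequisites met → (iv).
That leaves (ix) as the only ready step → (ix).
(viii) and (ii) are both available; (viii) is listed earlier → (viii).
Next only (ii) has its prerequisites met → (ii).
Next only (x) has its prerequisites met → (x).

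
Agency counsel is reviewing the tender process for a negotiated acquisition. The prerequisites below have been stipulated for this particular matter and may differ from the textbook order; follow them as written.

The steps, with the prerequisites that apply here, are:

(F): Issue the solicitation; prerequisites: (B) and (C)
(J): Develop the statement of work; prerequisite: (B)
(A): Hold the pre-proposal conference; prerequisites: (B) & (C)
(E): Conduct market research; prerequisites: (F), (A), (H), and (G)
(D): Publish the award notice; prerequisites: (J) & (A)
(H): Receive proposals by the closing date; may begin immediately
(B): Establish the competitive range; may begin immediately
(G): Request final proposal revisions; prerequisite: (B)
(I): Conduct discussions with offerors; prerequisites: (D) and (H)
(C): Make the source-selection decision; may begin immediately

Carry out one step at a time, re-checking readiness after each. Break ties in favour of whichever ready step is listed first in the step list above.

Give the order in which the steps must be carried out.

(H) → (B) → (J) → (G) → (C) → (F) → (A) → (E) → (D) → (I)

Nothing is required for (H), (B) and (C). (H) is listed earlier → (H) first.
Ready: (B) and (C). (B) is listed earlier → (B).
(J) and (G) now also ready, so the ready set is {(J), (G), (C)}; (J) is listed earlier → (J).
Ready: (G) and (C). (G) is listed earlier → (G).
(C) is the only step now ready → (C).
Ready: (F) and (A). (F) is listed earlier → (F).
(A) needed (B) and (C), now all done → (A).
Ready: (E) and (D). (E) is listed earlier → (E).
(D) needed (J) and (A), now all done → (D).
(I) is the only step now ready → (I).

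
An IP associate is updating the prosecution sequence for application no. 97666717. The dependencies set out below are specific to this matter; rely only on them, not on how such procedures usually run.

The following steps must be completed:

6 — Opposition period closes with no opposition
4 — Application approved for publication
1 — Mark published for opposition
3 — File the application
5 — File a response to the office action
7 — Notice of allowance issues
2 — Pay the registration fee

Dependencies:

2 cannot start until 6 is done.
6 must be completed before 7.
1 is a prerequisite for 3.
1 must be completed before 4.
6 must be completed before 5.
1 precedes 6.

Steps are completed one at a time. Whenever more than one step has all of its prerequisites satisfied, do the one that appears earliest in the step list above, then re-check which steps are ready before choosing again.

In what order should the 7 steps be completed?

1 6 4 3 5 7 2

1 is the only step with nothing outstanding, so it goes first.
Now 6, 4 and 3 have their prerequisites met. 6 is listed earlier, so 6 next.
5, 7 and 2 now also ready, so the ready set is {4, 3, 5, 7, 2}; 4 is listed earlier → 4.
Now 3, 5, 7 and 2 have their prerequisites met. 3 is listed earlier, so 3 next.
Ready: 5, 7 and 2. 5 is listed earlier → 5.
Ready: 7 and 2. 7 is listed earlier → 7.
That leaves 2 as the only ready step → 2.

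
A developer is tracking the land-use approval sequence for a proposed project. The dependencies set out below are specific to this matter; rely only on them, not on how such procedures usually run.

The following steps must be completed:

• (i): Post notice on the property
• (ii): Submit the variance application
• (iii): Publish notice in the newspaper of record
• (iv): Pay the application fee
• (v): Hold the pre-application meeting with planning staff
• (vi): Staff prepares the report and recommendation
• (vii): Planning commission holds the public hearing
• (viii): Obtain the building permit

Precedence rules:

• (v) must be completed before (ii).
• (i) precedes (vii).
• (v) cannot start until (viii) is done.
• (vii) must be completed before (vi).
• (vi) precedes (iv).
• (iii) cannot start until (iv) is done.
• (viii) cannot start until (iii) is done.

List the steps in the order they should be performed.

(i), (vii), (vi), (iv), (iii), (viii), (v), (ii)

(i) has no prerequisites → (i) first.
(vii) is the only step now ready → (vii).
Next only (vi) has its prerequisites met → (vi).
(iv) needed (vi), now all done → (iv).
(iii) needed (iv), now all done → (iii).
(viii) needed (iii), now all done → (viii).
Next only (v) has its prerequisites met → (v).
That leaves (ii) as the only ready step → (ii).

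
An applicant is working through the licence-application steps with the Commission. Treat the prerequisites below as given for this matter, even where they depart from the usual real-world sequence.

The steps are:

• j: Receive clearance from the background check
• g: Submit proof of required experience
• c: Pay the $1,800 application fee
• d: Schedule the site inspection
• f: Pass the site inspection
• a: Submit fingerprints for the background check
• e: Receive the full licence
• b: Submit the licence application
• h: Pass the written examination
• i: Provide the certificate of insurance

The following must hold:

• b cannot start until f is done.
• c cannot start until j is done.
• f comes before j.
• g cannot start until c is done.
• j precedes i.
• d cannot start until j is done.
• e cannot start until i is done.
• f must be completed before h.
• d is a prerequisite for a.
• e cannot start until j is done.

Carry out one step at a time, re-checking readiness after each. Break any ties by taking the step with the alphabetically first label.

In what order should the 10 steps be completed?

f, b, h, j, c, d, a, g, i, e

f is the only step with nothing outstanding, so it goes first.
Now b, h and j have their prerequisites met. b has the earlier label, so b next.
h and j are both available; h has the earlier label → h.
j is the only step now ready → j.
c, d and i are all available; c has the earlier label → c.
Ready: d, g and i. d has the earlier label → d.
Now a, g and i have their prerequisites met. a has the earlier label, so a next.
Now g and i have their prerequisites met. g has the earlier label, so g next.
Next only i has its prerequisites met → i.
e needed i and j, now all done → e.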